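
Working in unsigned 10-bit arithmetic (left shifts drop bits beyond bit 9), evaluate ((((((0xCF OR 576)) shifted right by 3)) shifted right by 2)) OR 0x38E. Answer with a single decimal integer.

926

0xCF = 0011001111
576 = 1001000000
→ OR → 1011001111 = 719
→ shifted right by 3 → 0001011001 = 89
→ shifted right by 2 → 0000010110 = 22
0x38E = 1110001110
→ OR → 1110011110 = 926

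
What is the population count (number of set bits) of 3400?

5

3400 = 110101001000
Count the 1s: 1 + 1 + 1 + 1 + 1 = 5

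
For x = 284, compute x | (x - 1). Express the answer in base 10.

x = 100011100 = 284
x - 1 = 100011011
OR    = 100011111 = 287
(x | (x - 1) sets all bits below the lowest set bit.)

287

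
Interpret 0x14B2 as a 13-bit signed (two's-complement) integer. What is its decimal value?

pattern = 1010010110010 (MSB is 1 ⇒ negative)
Invert: 0101101001101, add 1 → 0101101001110 = 2894, so the value is -2894.
(Equivalently: 5298 - 2^13 = 5298 - 8192 = -2894.)

-2894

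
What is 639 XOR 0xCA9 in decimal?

3798

639 = 001001111111
0xCA9 = 110010101001
XOR → 111011010110 = 3798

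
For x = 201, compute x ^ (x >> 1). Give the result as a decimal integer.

173

x = 11001001 = 201
x>>1 = 01100100
XOR  = 10101101 = 173
(x ^ (x >> 1) gives the standard binary-reflected Gray code of x.)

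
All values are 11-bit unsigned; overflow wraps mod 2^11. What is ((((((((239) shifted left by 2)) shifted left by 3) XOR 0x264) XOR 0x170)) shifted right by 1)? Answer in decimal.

239 = 00011101111
→ shifted left by 2 (mod 2^11) → 01110111100 = 956
→ shifted left by 3 (mod 2^11) → 10111100000 = 1504
0x264 = 01001100100
→ XOR → 11110000100 = 1924
0x170 = 00101110000
→ XOR → 11011110100 = 1780
→ shifted right by 1 → 01101111010 = 890

890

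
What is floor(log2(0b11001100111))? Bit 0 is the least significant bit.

10

0b11001100111 = 11001100111
The topmost 1 is at position 10 (since 2^10 = 1024 ≤ 1639 < 2048).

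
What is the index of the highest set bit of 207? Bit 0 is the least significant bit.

7

207 = 11001111
The topmost 1 is at position 7 (since 2^7 = 128 ≤ 207 < 256).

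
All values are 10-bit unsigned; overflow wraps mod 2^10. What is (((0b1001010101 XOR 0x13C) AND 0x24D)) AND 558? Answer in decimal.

0b1001010101 = 1001010101
0x13C = 0100111100
→ XOR → 1101101001 = 873
0x24D = 1001001101
→ AND → 1001001001 = 585
558 = 1000101110
→ AND → 1000001000 = 520

520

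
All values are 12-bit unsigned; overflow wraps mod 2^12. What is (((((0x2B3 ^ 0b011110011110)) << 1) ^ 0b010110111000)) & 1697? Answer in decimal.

1696

0x2B3 = 001010110011
0b011110011110 = 011110011110
→ ^ → 010100101101 = 1325
→ << 1 (mod 2^12) → 101001011010 = 2650
0b010110111000 = 010110111000
→ ^ → 111111100010 = 4066
1697 = 011010100001
→ & → 011010100000 = 1696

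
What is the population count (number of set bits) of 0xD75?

0xD75 = 110101110101
Count the 1s: 1 + 1 + 1 + 1 + 1 + 1 + 1 + 1 = 8

8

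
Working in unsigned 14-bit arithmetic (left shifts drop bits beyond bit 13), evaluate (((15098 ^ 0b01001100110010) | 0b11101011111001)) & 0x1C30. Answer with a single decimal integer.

6192

15098 = 11101011111010
0b01001100110010 = 01001100110010
→ ^ → 10100111001000 = 10696
0b11101011111001 = 11101011111001
→ | → 11101111111001 = 15353
0x1C30 = 01110000110000
→ & → 01100000110000 = 6192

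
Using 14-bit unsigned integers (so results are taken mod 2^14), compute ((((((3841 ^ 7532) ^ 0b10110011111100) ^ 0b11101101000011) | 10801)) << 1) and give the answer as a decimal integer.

3841 = 00111100000001
7532 = 01110101101100
→ ^ → 01001001101101 = 4717
0b10110011111100 = 10110011111100
→ ^ → 11111010010001 = 16017
0b11101101000011 = 11101101000011
→ ^ → 00010111010010 = 1490
10801 = 10101000110001
→ | → 10111111110011 = 12275
→ << 1 (mod 2^14) → 01111111100110 = 8166

8166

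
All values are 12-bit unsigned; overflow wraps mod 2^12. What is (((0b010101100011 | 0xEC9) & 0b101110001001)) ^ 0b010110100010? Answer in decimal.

3627

0b010101100011 = 010101100011
0xEC9 = 111011001001
→ | → 111111101011 = 4075
0b101110001001 = 101110001001
→ & → 101110001001 = 2953
0b010110100010 = 010110100010
→ ^ → 111000101011 = 3627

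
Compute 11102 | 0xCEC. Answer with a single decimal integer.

12286

11102 = 10101101011110
0xCEC = 00110011101100
 OR → 10111111111110 = 12286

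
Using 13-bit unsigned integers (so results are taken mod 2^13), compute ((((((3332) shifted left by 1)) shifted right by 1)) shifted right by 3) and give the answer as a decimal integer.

3332 = 0110100000100
→ shifted left by 1 (mod 2^13) → 1101000001000 = 6664
→ shifted right by 1 → 0110100000100 = 3332
→ shifted right by 3 → 0000110100000 = 416

416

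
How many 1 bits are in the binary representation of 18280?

7

18280 = 100011101101000
Count the 1s: 1 + 1 + 1 + 1 + 1 + 1 + 1 = 7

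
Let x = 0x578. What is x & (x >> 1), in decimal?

56

x = 10101111000 = 1400
x>>1 = 01010111100
AND  = 00000111000 = 56
(x & (x >> 1) has a 1 wherever x has two consecutive 1 bits.)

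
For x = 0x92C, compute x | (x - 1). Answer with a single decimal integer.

x = 100100101100 = 2348
x - 1 = 100100101011
OR    = 100100101111 = 2351
(x | (x - 1) sets all bits below the lowest set bit.)

2351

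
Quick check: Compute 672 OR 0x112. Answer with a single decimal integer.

946

672 = 1010100000
0x112 = 0100010010
 OR → 1110110010 = 946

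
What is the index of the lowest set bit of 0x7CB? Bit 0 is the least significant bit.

0

0x7CB = 11111001011
Trailing zeros: 0, so the lowest set bit is bit 0 (value 1).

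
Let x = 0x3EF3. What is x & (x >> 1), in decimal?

7793

x = 11111011110011 = 16115
x>>1 = 01111101111001
AND  = 01111001110001 = 7793
(x & (x >> 1) has a 1 wherever x has two consecutive 1 bits.)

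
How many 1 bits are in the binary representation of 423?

6

423 = 110100111
Count the 1s: 1 + 1 + 1 + 1 + 1 + 1 = 6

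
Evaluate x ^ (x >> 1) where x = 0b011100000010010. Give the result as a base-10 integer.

9243

x = 11100000010010 = 14354
x>>1 = 01110000001001
XOR  = 10010000011011 = 9243
(x ^ (x >> 1) gives the standard binary-reflected Gray code of x.)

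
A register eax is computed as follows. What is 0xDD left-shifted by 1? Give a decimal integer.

442

0xDD = 011011101
shift left by 1 → 110111010 = 442
(equivalently, 221 × 2^1 = 221 × 2)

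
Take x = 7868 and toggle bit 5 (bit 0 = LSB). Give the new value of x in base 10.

7836

x = 01111010111100
bit 5 is currently 1; toggle it via x ^ (1 << 5) = x ^ 32
→ 01111010011100 = 7836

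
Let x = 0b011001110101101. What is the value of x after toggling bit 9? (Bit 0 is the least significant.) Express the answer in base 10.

12717

x = 011001110101101
bit 9 is currently 1; toggle it via x ^ (1 << 9) = x ^ 512
→ 011000110101101 = 12717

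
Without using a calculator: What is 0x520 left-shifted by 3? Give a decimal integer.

10496

0x520 = 00010100100000
shift left by 3 → 10100100000000 = 10496
(equivalently, 1312 × 2^3 = 1312 × 8)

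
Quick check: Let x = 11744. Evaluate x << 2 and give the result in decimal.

11744 = 0010110111100000
shift left by 2 → 1011011110000000 = 46976
(equivalently, 11744 × 2^2 = 11744 × 4)

46976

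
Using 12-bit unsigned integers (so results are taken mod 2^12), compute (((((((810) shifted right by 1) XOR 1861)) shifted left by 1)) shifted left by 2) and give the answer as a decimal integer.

810 = 001100101010
→ shifted right by 1 → 000110010101 = 405
1861 = 011101000101
→ XOR → 011011010000 = 1744
→ shifted left by 1 (mod 2^12) → 110110100000 = 3488
→ shifted left by 2 (mod 2^12) → 011010000000 = 1664

1664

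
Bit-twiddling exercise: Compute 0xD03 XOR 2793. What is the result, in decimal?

0xD03 = 110100000011
2793 = 101011101001
XOR → 011111101010 = 2026

2026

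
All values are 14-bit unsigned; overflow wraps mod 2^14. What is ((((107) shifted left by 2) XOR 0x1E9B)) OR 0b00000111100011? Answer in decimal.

107 = 00000001101011
→ shifted left by 2 (mod 2^14) → 00000110101100 = 428
0x1E9B = 01111010011011
→ XOR → 01111100110111 = 7991
0b00000111100011 = 00000111100011
→ OR → 01111111110111 = 8183

8183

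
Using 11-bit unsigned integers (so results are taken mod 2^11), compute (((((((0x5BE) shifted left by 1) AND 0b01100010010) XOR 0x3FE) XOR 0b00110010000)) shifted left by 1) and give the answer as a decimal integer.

764

0x5BE = 10110111110
→ shifted left by 1 (mod 2^11) → 01101111100 = 892
0b01100010010 = 01100010010
→ AND → 01100010000 = 784
0x3FE = 01111111110
→ XOR → 00011101110 = 238
0b00110010000 = 00110010000
→ XOR → 00101111110 = 382
→ shifted left by 1 (mod 2^11) → 01011111100 = 764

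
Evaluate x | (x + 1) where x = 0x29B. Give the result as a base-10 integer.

x = 1010011011 = 667
x + 1 = 1010011100
OR    = 1010011111 = 671
(x | (x + 1) sets the lowest cleared bit.)

671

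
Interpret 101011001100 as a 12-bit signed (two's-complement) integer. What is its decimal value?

pattern = 101011001100 (MSB is 1 ⇒ negative)
Invert: 010100110011, add 1 → 010100110100 = 1332, so the value is -1332.
(Equivalently: 2764 - 2^12 = 2764 - 4096 = -1332.)

-1332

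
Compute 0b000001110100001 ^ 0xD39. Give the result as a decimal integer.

3736

a = 001110100001
0xD39 = 110100111001
XOR → 111010011000 = 3736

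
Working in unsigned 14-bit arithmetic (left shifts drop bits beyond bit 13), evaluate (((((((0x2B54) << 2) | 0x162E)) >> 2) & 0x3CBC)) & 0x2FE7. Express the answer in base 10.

0x2B54 = 10101101010100
→ << 2 (mod 2^14) → 10110101010000 = 11600
0x162E = 01011000101110
→ | → 11111101111110 = 16254
→ >> 2 → 00111111011111 = 4063
0x3CBC = 11110010111100
→ & → 00110010011100 = 3228
0x2FE7 = 10111111100111
→ & → 00110010000100 = 3204

3204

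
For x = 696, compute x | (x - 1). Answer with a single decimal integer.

x = 1010111000 = 696
x - 1 = 1010110111
OR    = 1010111111 = 703
(x | (x - 1) sets all bits below the lowest set bit.)

703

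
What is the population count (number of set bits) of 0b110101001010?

n = 110101001010
Count the 1s: 1 + 1 + 1 + 1 + 1 + 1 = 6

6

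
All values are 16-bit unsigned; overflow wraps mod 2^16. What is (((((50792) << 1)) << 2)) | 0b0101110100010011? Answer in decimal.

32595

50792 = 1100011001101000
→ << 1 (mod 2^16) → 1000110011010000 = 36048
→ << 2 (mod 2^16) → 0011001101000000 = 13120
0b0101110100010011 = 0101110100010011
→ | → 0111111101010011 = 32595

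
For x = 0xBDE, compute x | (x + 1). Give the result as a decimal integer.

3039

x = 101111011110 = 3038
x + 1 = 101111011111
OR    = 101111011111 = 3039
(x | (x + 1) sets the lowest cleared bit.)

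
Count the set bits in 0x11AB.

7

0x11AB = 1000110101011
Count the 1s: 1 + 1 + 1 + 1 + 1 + 1 + 1 = 7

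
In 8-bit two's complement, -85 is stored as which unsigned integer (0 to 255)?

171

85 in 8 bits: 01010101
Invert: 10101010
Add 1:  10101011 = 171
(Check: 2^8 - 85 = 256 - 85 = 171.)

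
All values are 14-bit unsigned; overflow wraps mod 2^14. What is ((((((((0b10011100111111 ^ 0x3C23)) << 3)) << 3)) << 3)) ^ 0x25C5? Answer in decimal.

0b10011100111111 = 10011100111111
0x3C23 = 11110000100011
→ ^ → 01101100011100 = 6940
→ << 3 (mod 2^14) → 01100011100000 = 6368
→ << 3 (mod 2^14) → 00011100000000 = 1792
→ << 3 (mod 2^14) → 11100000000000 = 14336
0x25C5 = 10010111000101
→ ^ → 01110111000101 = 7621

7621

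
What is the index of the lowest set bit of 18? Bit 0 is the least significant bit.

18 = 10010
Trailing zeros: 1, so the lowest set bit is bit 1 (value 2).

1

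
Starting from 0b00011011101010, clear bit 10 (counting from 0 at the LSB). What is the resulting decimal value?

x = 00011011101010
bit 10 is currently 1; clear it via x & ~(1 << 10) = x & ~1024
→ 00001011101010 = 746

746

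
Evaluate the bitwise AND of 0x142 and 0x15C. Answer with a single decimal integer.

320

0x142 = 101000010
0x15C = 101011100
AND → 101000000 = 320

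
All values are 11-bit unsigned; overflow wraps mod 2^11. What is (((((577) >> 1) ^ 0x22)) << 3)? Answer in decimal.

577 = 01001000001
→ >> 1 → 00100100000 = 288
0x22 = 00000100010
→ ^ → 00100000010 = 258
→ << 3 (mod 2^11) → 00000010000 = 16

16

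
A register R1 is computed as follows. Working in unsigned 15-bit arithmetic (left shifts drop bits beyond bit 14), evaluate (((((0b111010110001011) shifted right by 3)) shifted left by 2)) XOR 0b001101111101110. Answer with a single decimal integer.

0b111010110001011 = 111010110001011
→ shifted right by 3 → 000111010110001 = 3761
→ shifted left by 2 (mod 2^15) → 011101011000100 = 15044
0b001101111101110 = 001101111101110
→ XOR → 010000100101010 = 8490

8490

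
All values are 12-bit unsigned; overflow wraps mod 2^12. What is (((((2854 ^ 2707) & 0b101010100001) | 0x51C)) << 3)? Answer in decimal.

2854 = 101100100110
2707 = 101010010011
→ ^ → 000110110101 = 437
0b101010100001 = 101010100001
→ & → 000010100001 = 161
0x51C = 010100011100
→ | → 010110111101 = 1469
→ << 3 (mod 2^12) → 110111101000 = 3560

3560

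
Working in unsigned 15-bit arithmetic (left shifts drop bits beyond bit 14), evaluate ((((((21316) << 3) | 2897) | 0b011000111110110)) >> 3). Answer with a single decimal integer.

1918

21316 = 101001101000100
→ << 3 (mod 2^15) → 001101000100000 = 6688
2897 = 000101101010001
→ | → 001101101110001 = 7025
0b011000111110110 = 011000111110110
→ | → 011101111110111 = 15351
→ >> 3 → 000011101111110 = 1918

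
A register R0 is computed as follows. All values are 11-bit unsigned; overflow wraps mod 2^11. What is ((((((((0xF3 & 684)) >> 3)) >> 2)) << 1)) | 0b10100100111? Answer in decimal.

1327

0xF3 = 00011110011
684 = 01010101100
→ & → 00010100000 = 160
→ >> 3 → 00000010100 = 20
→ >> 2 → 00000000101 = 5
→ << 1 (mod 2^11) → 00000001010 = 10
0b10100100111 = 10100100111
→ | → 10100101111 = 1327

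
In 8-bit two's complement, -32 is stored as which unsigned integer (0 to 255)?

32 in 8 bits: 00100000
Invert: 11011111
Add 1:  11100000 = 224
(Check: 2^8 - 32 = 256 - 32 = 224.)

224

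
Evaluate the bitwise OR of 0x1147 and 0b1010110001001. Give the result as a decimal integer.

5583

0x1147 = 1000101000111
b = 1010110001001
 OR → 1010111001111 = 5583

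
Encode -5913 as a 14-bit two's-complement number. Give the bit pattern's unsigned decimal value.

10471

5913 in 14 bits: 01011100011001
Invert: 10100011100110
Add 1:  10100011100111 = 10471
(Check: 2^14 - 5913 = 16384 - 5913 = 10471.)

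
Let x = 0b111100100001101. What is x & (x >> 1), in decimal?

14340

x = 111100100001101 = 30989
x>>1 = 011110010000110
AND  = 011100000000100 = 14340
(x & (x >> 1) has a 1 wherever x has two consecutive 1 bits.)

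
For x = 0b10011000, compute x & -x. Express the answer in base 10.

x = 10011000 = 152
-x (two's complement) = …01101000
AND   = 00001000 = 8
(x & -x isolates the lowest set bit of x.)

8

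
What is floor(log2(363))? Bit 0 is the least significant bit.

8

363 = 101101011
The topmost 1 is at position 8 (since 2^8 = 256 ≤ 363 < 512).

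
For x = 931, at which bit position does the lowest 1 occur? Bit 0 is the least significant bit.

931 = 1110100011
Trailing zeros: 0, so the lowest set bit is bit 0 (value 1).

0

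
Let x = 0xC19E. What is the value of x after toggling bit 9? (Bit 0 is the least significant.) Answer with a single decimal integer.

50078

x = 1100000110011110
bit 9 is currently 0; toggle it via x ^ (1 << 9) = x ^ 512
→ 1100001110011110 = 50078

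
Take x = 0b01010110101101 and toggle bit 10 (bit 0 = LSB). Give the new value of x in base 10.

x = 01010110101101
bit 10 is currently 1; toggle it via x ^ (1 << 10) = x ^ 1024
→ 01000110101101 = 4525

4525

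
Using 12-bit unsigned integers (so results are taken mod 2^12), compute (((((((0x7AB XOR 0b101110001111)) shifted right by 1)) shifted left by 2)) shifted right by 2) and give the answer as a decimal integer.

0x7AB = 011110101011
0b101110001111 = 101110001111
→ XOR → 110000100100 = 3108
→ shifted right by 1 → 011000010010 = 1554
→ shifted left by 2 (mod 2^12) → 100001001000 = 2120
→ shifted right by 2 → 001000010010 = 530

530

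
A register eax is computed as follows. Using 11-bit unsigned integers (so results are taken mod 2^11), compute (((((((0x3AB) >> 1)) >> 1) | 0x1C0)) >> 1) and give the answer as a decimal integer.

0x3AB = 01110101011
→ >> 1 → 00111010101 = 469
→ >> 1 → 00011101010 = 234
0x1C0 = 00111000000
→ | → 00111101010 = 490
→ >> 1 → 00011110101 = 245

245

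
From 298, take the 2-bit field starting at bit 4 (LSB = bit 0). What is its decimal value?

v = 0100101010
Shift right by 4: 010010
Mask low 2 bits: 10 = 2

2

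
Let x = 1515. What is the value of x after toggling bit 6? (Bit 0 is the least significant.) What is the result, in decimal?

x = 10111101011
bit 6 is currently 1; toggle it via x ^ (1 << 6) = x ^ 64
→ 10110101011 = 1451

1451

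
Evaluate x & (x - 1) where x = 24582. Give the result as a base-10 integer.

24580

x = 110000000000110 = 24582
x - 1 = 110000000000101
AND   = 110000000000100 = 24580
(x & (x - 1) clears the lowest set bit of x.)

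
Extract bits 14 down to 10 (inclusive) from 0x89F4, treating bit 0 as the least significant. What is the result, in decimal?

v = 1000100111110100
Shift right by 10: 100010
Mask low 5 bits: 00010 = 2

2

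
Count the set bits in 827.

827 = 1100111011
Count the 1s: 1 + 1 + 1 + 1 + 1 + 1 + 1 = 7

7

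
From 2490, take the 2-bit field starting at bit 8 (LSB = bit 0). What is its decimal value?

1

v = 100110111010
Shift right by 8: 1001
Mask low 2 bits: 01 = 1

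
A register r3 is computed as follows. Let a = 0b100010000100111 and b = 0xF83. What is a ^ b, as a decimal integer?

a = 100010000100111
0xF83 = 000111110000011
XOR → 100101110100100 = 19364

19364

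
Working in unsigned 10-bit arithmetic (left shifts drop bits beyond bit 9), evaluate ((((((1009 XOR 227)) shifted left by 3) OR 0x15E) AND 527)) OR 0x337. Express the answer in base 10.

1009 = 1111110001
227 = 0011100011
→ XOR → 1100010010 = 786
→ shifted left by 3 (mod 2^10) → 0010010000 = 144
0x15E = 0101011110
→ OR → 0111011110 = 478
527 = 1000001111
→ AND → 0000001110 = 14
0x337 = 1100110111
→ OR → 1100111111 = 831

831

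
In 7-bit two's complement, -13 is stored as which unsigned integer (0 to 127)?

13 in 7 bits: 0001101
Invert: 1110010
Add 1:  1110011 = 115
(Check: 2^7 - 13 = 128 - 13 = 115.)

115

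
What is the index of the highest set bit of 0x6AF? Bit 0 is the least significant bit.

0x6AF = 11010101111
The topmost 1 is at position 10 (since 2^10 = 1024 ≤ 1711 < 2048).

10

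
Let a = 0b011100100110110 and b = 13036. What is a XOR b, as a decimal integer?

a = 11100100110110
13036 = 11001011101100
XOR → 00101111011010 = 3034

3034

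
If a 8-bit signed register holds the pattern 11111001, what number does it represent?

pattern = 11111001 (MSB is 1 ⇒ negative)
Invert: 00000110, add 1 → 00000111 = 7, so the value is -7.
(Equivalently: 249 - 2^8 = 249 - 256 = -7.)

-7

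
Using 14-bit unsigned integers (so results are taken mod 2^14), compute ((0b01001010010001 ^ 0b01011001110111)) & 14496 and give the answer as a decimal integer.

0b01001010010001 = 01001010010001
0b01011001110111 = 01011001110111
→ ^ → 00010011100110 = 1254
14496 = 11100010100000
→ & → 00000010100000 = 160

160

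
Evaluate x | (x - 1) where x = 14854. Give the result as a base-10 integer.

x = 11101000000110 = 14854
x - 1 = 11101000000101
OR    = 11101000000111 = 14855
(x | (x - 1) sets all bits below the lowest set bit.)

14855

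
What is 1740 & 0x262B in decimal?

1544

1740 = 00011011001100
0x262B = 10011000101011
AND → 00011000001000 = 1544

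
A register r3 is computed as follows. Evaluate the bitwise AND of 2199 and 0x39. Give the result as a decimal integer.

17

2199 = 100010010111
0x39 = 000000111001
AND → 000000010001 = 17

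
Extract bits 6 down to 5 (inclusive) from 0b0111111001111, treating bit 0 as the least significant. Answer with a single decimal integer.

2

v = 0111111001111
Shift right by 5: 01111110
Mask low 2 bits: 10 = 2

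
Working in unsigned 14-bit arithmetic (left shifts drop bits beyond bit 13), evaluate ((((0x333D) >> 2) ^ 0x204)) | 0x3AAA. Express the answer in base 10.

16107

0x333D = 11001100111101
→ >> 2 → 00110011001111 = 3279
0x204 = 00001000000100
→ ^ → 00111011001011 = 3787
0x3AAA = 11101010101010
→ | → 11111011101011 = 16107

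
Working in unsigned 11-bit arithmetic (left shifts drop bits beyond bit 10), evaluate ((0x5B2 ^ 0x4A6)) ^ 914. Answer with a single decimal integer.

0x5B2 = 10110110010
0x4A6 = 10010100110
→ ^ → 00100010100 = 276
914 = 01110010010
→ ^ → 01010000110 = 646

646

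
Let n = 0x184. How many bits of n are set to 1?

0x184 = 110000100
Count the 1s: 1 + 1 + 1 = 3

3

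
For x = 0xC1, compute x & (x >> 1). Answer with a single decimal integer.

x = 11000001 = 193
x>>1 = 01100000
AND  = 01000000 = 64
(x & (x >> 1) has a 1 wherever x has two consecutive 1 bits.)

64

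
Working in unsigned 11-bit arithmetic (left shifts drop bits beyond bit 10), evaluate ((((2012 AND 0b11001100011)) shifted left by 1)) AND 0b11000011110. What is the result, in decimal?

2012 = 11111011100
0b11001100011 = 11001100011
→ AND → 11001000000 = 1600
→ shifted left by 1 (mod 2^11) → 10010000000 = 1152
0b11000011110 = 11000011110
→ AND → 10000000000 = 1024

1024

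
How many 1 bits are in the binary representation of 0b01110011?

5

n = 1110011
Count the 1s: 1 + 1 + 1 + 1 + 1 = 5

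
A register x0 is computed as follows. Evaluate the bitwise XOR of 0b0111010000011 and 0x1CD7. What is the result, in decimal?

a = 0111010000011
0x1CD7 = 1110011010111
XOR → 1001001010100 = 4692

4692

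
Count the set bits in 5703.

7

5703 = 1011001000111
Count the 1s: 1 + 1 + 1 + 1 + 1 + 1 + 1 = 7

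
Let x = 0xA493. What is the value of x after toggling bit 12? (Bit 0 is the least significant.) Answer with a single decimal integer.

46227

x = 1010010010010011
bit 12 is currently 0; toggle it via x ^ (1 << 12) = x ^ 4096
→ 1011010010010011 = 46227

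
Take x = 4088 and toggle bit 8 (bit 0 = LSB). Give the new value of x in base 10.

x = 0111111111000
bit 8 is currently 1; toggle it via x ^ (1 << 8) = x ^ 256
→ 0111011111000 = 3832

3832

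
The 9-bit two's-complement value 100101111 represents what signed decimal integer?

-209

pattern = 100101111 (MSB is 1 ⇒ negative)
Invert: 011010000, add 1 → 011010001 = 209, so the value is -209.
(Equivalently: 303 - 2^9 = 303 - 512 = -209.)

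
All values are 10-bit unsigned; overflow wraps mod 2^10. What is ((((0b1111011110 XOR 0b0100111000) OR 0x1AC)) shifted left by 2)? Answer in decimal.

952

0b1111011110 = 1111011110
0b0100111000 = 0100111000
→ XOR → 1011100110 = 742
0x1AC = 0110101100
→ OR → 1111101110 = 1006
→ shifted left by 2 (mod 2^10) → 1110111000 = 952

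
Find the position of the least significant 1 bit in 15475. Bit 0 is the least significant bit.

0

15475 = 11110001110011
Trailing zeros: 0, so the lowest set bit is bit 0 (value 1).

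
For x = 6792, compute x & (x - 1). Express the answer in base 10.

x = 1101010001000 = 6792
x - 1 = 1101010000111
AND   = 1101010000000 = 6784
(x & (x - 1) clears the lowest set bit of x.)

6784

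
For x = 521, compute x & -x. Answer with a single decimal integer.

1

x = 1000001001 = 521
-x (two's complement) = …0111110111
AND   = 0000000001 = 1
(x & -x isolates the lowest set bit of x.)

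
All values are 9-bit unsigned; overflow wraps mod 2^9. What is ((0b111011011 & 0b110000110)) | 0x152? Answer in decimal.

0b111011011 = 111011011
0b110000110 = 110000110
→ & → 110000010 = 386
0x152 = 101010010
→ | → 111010010 = 466

466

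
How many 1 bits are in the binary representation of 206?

206 = 11001110
Count the 1s: 1 + 1 + 1 + 1 + 1 = 5

5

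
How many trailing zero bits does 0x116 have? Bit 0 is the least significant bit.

1

0x116 = 100010110
Trailing zeros: 1, so the lowest set bit is bit 1 (value 2).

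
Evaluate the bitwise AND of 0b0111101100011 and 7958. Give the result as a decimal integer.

3842

a = 0111101100011
7958 = 1111100010110
AND → 0111100000010 = 3842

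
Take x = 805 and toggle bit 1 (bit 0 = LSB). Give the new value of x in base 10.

807

x = 1100100101
bit 1 is currently 0; toggle it via x ^ (1 << 1) = x ^ 2
→ 1100100111 = 807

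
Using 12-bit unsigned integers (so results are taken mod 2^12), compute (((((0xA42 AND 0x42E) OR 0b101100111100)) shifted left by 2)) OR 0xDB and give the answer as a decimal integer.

0xA42 = 101001000010
0x42E = 010000101110
→ AND → 000000000010 = 2
0b101100111100 = 101100111100
→ OR → 101100111110 = 2878
→ shifted left by 2 (mod 2^12) → 110011111000 = 3320
0xDB = 000011011011
→ OR → 110011111011 = 3323

3323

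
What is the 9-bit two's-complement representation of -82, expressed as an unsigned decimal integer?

82 in 9 bits: 001010010
Invert: 110101101
Add 1:  110101110 = 430
(Check: 2^9 - 82 = 512 - 82 = 430.)

430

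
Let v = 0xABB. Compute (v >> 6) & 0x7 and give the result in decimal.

v = 101010111011
Shift right by 6: 101010
Mask low 3 bits: 010 = 2

2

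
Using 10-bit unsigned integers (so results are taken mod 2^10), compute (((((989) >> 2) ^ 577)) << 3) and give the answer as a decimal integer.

432

989 = 1111011101
→ >> 2 → 0011110111 = 247
577 = 1001000001
→ ^ → 1010110110 = 694
→ << 3 (mod 2^10) → 0110110000 = 432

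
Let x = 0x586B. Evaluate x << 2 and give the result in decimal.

0x586B = 00101100001101011
shift left by 2 → 10110000110101100 = 90540
(equivalently, 22635 × 2^2 = 22635 × 4)

90540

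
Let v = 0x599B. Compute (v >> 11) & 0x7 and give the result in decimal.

3

v = 0101100110011011
Shift right by 11: 01011
Mask low 3 bits: 011 = 3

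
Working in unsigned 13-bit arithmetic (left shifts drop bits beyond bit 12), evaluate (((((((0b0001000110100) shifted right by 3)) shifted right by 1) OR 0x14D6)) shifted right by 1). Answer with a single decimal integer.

0b0001000110100 = 0001000110100
→ shifted right by 3 → 0000001000110 = 70
→ shifted right by 1 → 0000000100011 = 35
0x14D6 = 1010011010110
→ OR → 1010011110111 = 5367
→ shifted right by 1 → 0101001111011 = 2683

2683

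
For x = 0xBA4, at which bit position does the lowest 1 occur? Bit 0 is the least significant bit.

0xBA4 = 101110100100
Trailing zeros: 2, so the lowest set bit is bit 2 (value 4).

2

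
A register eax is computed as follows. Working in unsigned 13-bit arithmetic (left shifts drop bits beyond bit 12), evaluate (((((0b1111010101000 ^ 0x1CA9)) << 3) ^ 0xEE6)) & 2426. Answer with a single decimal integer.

0b1111010101000 = 1111010101000
0x1CA9 = 1110010101001
→ ^ → 0001000000001 = 513
→ << 3 (mod 2^13) → 1000000001000 = 4104
0xEE6 = 0111011100110
→ ^ → 1111011101110 = 7918
2426 = 0100101111010
→ & → 0100001101010 = 2154

2154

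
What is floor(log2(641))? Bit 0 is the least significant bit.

9

641 = 1010000001
The topmost 1 is at position 9 (since 2^9 = 512 ≤ 641 < 1024).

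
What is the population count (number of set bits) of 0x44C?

0x44C = 10001001100
Count the 1s: 1 + 1 + 1 + 1 = 4

4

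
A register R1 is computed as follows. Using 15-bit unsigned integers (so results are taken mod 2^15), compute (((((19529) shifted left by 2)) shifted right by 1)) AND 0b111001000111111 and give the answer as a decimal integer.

19529 = 100110001001001
→ shifted left by 2 (mod 2^15) → 011000100100100 = 12580
→ shifted right by 1 → 001100010010010 = 6290
0b111001000111111 = 111001000111111
→ AND → 001000000010010 = 4114

4114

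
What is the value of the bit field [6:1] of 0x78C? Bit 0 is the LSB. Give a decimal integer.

6

v = 11110001100
Shift right by 1: 1111000110
Mask low 6 bits: 000110 = 6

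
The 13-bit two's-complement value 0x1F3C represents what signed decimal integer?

-196

pattern = 1111100111100 (MSB is 1 ⇒ negative)
Invert: 0000011000011, add 1 → 0000011000100 = 196, so the value is -196.
(Equivalently: 7996 - 2^13 = 7996 - 8192 = -196.)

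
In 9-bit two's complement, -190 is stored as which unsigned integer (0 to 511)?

322

190 in 9 bits: 010111110
Invert: 101000001
Add 1:  101000010 = 322
(Check: 2^9 - 190 = 512 - 190 = 322.)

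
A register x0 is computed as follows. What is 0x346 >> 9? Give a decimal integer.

1

0x346 = 1101000110
shift right by 9 → 0000000001 = 1
(equivalently, floor(838 / 512))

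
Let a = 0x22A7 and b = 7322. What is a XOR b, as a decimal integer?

15933

0x22A7 = 10001010100111
7322 = 01110010011010
XOR → 11111000111101 = 15933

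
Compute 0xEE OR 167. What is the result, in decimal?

239

0xEE = 11101110
167 = 10100111
 OR → 11101111 = 239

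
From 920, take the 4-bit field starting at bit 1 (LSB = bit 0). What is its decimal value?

12

v = 01110011000
Shift right by 1: 0111001100
Mask low 4 bits: 1100 = 12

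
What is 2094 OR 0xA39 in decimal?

2094 = 100000101110
0xA39 = 101000111001
 OR → 101000111111 = 2623

2623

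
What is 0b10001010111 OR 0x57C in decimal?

1407

a = 10001010111
0x57C = 10101111100
 OR → 10101111111 = 1407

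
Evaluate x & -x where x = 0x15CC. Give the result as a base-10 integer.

x = 1010111001100 = 5580
-x (two's complement) = …0101000110100
AND   = 0000000000100 = 4
(x & -x isolates the lowest set bit of x.)

4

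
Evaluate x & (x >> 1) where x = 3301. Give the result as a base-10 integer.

x = 110011100101 = 3301
x>>1 = 011001110010
AND  = 010001100000 = 1120
(x & (x >> 1) has a 1 wherever x has two consecutive 1 bits.)

1120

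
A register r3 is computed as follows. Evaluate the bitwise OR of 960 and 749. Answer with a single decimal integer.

960 = 1111000000
749 = 1011101101
 OR → 1111101101 = 1005

1005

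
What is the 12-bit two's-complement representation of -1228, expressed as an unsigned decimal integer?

2868

1228 in 12 bits: 010011001100
Invert: 101100110011
Add 1:  101100110100 = 2868
(Check: 2^12 - 1228 = 4096 - 1228 = 2868.)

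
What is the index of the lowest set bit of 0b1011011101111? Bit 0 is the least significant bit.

0b1011011101111 = 1011011101111
Trailing zeros: 0, so the lowest set bit is bit 0 (value 1).

0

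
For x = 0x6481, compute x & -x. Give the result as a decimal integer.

x = 110010010000001 = 25729
-x (two's complement) = …001101101111111
AND   = 000000000000001 = 1
(x & -x isolates the lowest set bit of x.)

1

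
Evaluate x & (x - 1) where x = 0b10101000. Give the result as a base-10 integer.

x = 10101000 = 168
x - 1 = 10100111
AND   = 10100000 = 160
(x & (x - 1) clears the lowest set bit of x.)

160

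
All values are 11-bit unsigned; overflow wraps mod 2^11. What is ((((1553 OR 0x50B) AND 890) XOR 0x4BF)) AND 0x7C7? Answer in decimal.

1925

1553 = 11000010001
0x50B = 10100001011
→ OR → 11100011011 = 1819
890 = 01101111010
→ AND → 01100011010 = 794
0x4BF = 10010111111
→ XOR → 11110100101 = 1957
0x7C7 = 11111000111
→ AND → 11110000101 = 1925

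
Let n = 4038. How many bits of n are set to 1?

4038 = 111111000110
Count the 1s: 1 + 1 + 1 + 1 + 1 + 1 + 1 + 1 = 8

8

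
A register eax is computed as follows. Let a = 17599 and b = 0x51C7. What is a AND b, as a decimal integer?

16519

17599 = 100010010111111
0x51C7 = 101000111000111
AND → 100000010000111 = 16519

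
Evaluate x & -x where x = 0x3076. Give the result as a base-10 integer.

x = 11000001110110 = 12406
-x (two's complement) = …00111110001010
AND   = 00000000000010 = 2
(x & -x isolates the lowest set bit of x.)

2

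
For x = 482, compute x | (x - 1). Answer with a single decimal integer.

483

x = 111100010 = 482
x - 1 = 111100001
OR    = 111100011 = 483
(x | (x - 1) sets all bits below the lowest set bit.)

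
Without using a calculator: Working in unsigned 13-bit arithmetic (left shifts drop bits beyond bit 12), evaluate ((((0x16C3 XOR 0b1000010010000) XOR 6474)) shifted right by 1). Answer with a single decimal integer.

0x16C3 = 1011011000011
0b1000010010000 = 1000010010000
→ XOR → 0011001010011 = 1619
6474 = 1100101001010
→ XOR → 1111100011001 = 7961
→ shifted right by 1 → 0111110001100 = 3980

3980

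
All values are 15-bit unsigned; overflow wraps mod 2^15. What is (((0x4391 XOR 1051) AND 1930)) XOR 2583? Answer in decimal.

0x4391 = 100001110010001
1051 = 000010000011011
→ XOR → 100011110001010 = 18314
1930 = 000011110001010
→ AND → 000011110001010 = 1930
2583 = 000101000010111
→ XOR → 000110110011101 = 3485

3485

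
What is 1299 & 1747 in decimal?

1043

1299 = 10100010011
1747 = 11011010011
AND → 10000010011 = 1043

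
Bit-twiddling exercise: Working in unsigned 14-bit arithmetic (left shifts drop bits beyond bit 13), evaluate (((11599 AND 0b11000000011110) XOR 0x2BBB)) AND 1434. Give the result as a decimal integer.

11599 = 10110101001111
0b11000000011110 = 11000000011110
→ AND → 10000000001110 = 8206
0x2BBB = 10101110111011
→ XOR → 00101110110101 = 2997
1434 = 00010110011010
→ AND → 00000110010000 = 400

400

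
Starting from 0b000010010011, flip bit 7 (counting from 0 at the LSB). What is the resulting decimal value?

19

x = 000010010011
bit 7 is currently 1; toggle it via x ^ (1 << 7) = x ^ 128
→ 000000010011 = 19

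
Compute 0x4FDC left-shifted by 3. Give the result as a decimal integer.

163552

0x4FDC = 000100111111011100
shift left by 3 → 100111111011100000 = 163552
(equivalently, 20444 × 2^3 = 20444 × 8)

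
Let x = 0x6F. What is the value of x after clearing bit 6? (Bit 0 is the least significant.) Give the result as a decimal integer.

47

x = 01101111
bit 6 is currently 1; clear it via x & ~(1 << 6) = x & ~64
→ 00101111 = 47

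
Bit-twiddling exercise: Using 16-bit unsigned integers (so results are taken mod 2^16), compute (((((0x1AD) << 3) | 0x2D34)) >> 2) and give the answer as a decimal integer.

2911

0x1AD = 0000000110101101
→ << 3 (mod 2^16) → 0000110101101000 = 3432
0x2D34 = 0010110100110100
→ | → 0010110101111100 = 11644
→ >> 2 → 0000101101011111 = 2911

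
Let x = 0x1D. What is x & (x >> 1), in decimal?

12

x = 11101 = 29
x>>1 = 01110
AND  = 01100 = 12
(x & (x >> 1) has a 1 wherever x has two consecutive 1 bits.)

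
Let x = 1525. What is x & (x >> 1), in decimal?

x = 10111110101 = 1525
x>>1 = 01011111010
AND  = 00011110000 = 240
(x & (x >> 1) has a 1 wherever x has two consecutive 1 bits.)

240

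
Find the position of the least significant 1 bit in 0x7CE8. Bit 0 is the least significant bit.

3

0x7CE8 = 111110011101000
Trailing zeros: 3, so the lowest set bit is bit 3 (value 8).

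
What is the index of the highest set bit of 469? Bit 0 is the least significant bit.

469 = 111010101
The topmost 1 is at position 8 (since 2^8 = 256 ≤ 469 < 512).

8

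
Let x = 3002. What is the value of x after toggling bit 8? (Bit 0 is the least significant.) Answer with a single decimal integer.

2746

x = 00101110111010
bit 8 is currently 1; toggle it via x ^ (1 << 8) = x ^ 256
→ 00101010111010 = 2746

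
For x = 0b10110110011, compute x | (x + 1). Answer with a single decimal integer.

x = 10110110011 = 1459
x + 1 = 10110110100
OR    = 10110110111 = 1463
(x | (x + 1) sets the lowest cleared bit.)

1463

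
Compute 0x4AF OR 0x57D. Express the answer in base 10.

1535

0x4AF = 10010101111
0x57D = 10101111101
 OR → 10111111111 = 1535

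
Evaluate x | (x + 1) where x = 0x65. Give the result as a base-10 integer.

103

x = 1100101 = 101
x + 1 = 1100110
OR    = 1100111 = 103
(x | (x + 1) sets the lowest cleared bit.)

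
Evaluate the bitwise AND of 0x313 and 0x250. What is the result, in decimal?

528

0x313 = 1100010011
0x250 = 1001010000
AND → 1000010000 = 528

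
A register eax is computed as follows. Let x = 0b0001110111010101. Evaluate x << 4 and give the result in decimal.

122192

x = 00001110111010101
shift left by 4 → 11101110101010000 = 122192
(equivalently, 7637 × 2^4 = 7637 × 16)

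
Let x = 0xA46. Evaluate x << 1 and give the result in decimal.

0xA46 = 0101001000110
shift left by 1 → 1010010001100 = 5260
(equivalently, 2630 × 2^1 = 2630 × 2)

5260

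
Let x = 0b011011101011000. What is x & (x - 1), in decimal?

14160

x = 11011101011000 = 14168
x - 1 = 11011101010111
AND   = 11011101010000 = 14160
(x & (x - 1) clears the lowest set bit of x.)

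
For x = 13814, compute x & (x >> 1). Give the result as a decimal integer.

x = 11010111110110 = 13814
x>>1 = 01101011111011
AND  = 01000011110010 = 4338
(x & (x >> 1) has a 1 wherever x has two consecutive 1 bits.)

4338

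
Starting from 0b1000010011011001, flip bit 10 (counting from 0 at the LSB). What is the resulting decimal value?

32985

x = 1000010011011001
bit 10 is currently 1; toggle it via x ^ (1 << 10) = x ^ 1024
→ 1000000011011001 = 32985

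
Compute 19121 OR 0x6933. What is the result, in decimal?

27571

19121 = 100101010110001
0x6933 = 110100100110011
 OR → 110101110110011 = 27571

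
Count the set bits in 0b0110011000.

n = 110011000
Count the 1s: 1 + 1 + 1 + 1 = 4

4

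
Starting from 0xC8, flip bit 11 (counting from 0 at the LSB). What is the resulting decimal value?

2248

x = 0000011001000
bit 11 is currently 0; toggle it via x ^ (1 << 11) = x ^ 2048
→ 0100011001000 = 2248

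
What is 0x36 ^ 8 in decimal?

62

0x36 = 110110
8 = 001000
XOR → 111110 = 62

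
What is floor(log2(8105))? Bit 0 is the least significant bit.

12

8105 = 1111110101001
The topmost 1 is at position 12 (since 2^12 = 4096 ≤ 8105 < 8192).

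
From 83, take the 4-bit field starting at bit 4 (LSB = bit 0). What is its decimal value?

v = 0001010011
Shift right by 4: 000101
Mask low 4 bits: 0101 = 5

5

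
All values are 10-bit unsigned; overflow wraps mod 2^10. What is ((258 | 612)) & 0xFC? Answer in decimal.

100

258 = 0100000010
612 = 1001100100
→ | → 1101100110 = 870
0xFC = 0011111100
→ & → 0001100100 = 100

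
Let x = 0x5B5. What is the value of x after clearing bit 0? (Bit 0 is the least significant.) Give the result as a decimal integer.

x = 10110110101
bit 0 is currently 1; clear it via x & ~(1 << 0) = x & ~1
→ 10110110100 = 1460

1460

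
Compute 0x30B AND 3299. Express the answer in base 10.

3

0x30B = 001100001011
3299 = 110011100011
AND → 000000000011 = 3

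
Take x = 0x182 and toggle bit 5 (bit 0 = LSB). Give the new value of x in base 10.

418

x = 0110000010
bit 5 is currently 0; toggle it via x ^ (1 << 5) = x ^ 32
→ 0110100010 = 418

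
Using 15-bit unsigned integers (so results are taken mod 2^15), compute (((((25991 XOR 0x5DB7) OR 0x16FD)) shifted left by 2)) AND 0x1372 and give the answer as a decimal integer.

4976

25991 = 110010110000111
0x5DB7 = 101110110110111
→ XOR → 011100000110000 = 14384
0x16FD = 001011011111101
→ OR → 011111011111101 = 16125
→ shifted left by 2 (mod 2^15) → 111101111110100 = 31732
0x1372 = 001001101110010
→ AND → 001001101110000 = 4976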